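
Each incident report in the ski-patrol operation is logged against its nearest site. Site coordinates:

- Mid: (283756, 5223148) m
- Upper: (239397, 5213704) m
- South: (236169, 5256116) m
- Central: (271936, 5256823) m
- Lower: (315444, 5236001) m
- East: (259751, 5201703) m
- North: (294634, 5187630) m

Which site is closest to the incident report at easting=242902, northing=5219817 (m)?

Squared distances to each site:
Mid: 1680144877.000; Upper: 49653794.000; South: 1362950690.000; Central: 2212417192.000; Lower: 5524263620.000; East: 612005797.000; North: 3712202793.000.
Minimum at Upper.

Upper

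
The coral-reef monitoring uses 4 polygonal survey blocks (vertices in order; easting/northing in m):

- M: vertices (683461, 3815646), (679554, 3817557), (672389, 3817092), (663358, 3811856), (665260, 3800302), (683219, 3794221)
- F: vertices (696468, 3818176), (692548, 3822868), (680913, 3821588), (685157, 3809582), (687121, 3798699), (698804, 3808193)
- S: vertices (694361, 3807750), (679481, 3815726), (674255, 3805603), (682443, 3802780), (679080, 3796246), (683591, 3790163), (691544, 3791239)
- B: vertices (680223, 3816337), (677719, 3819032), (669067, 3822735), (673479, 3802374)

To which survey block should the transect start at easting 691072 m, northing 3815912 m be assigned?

Cast a ray rightward from (691072, 3815912). For each polygon, the edges (by vertex number in listed order) whose endpoints lie on opposite sides of northing = 3815912, where each meets that height, and whether that is right or left of the point:
M: 1–2 at easting≈682917.2 (left), 3–4 at easting≈670353.7 (left) → 0 crossings.
F: 3–4 at easting≈682919.4 (left), 6–1 at easting≈696997.8 (right) → 1 crossing.
S: no edge straddles that height → 0 crossings.
B: 3–4 at easting≈670545.5 (left), 4–1 at easting≈680017.7 (left) → 0 crossings.
Only F has an odd count, so the point is inside F.

F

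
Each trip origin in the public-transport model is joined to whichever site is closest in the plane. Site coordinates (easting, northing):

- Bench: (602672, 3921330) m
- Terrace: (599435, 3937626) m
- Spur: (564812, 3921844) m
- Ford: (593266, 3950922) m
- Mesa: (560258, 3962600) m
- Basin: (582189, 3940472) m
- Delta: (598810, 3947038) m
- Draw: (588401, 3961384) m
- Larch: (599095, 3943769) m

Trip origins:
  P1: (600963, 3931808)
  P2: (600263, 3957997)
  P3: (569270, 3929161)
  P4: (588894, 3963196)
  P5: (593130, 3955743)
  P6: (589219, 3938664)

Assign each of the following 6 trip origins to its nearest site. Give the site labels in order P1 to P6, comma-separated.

Terrace, Ford, Spur, Draw, Ford, Basin

P1 → Terrace (d²=36183908.00)
P2 → Ford (d²=99013634.00)
P3 → Spur (d²=73412253.00)
P4 → Draw (d²=3526393.00)
P5 → Ford (d²=23260537.00)
P6 → Basin (d²=52689764.00)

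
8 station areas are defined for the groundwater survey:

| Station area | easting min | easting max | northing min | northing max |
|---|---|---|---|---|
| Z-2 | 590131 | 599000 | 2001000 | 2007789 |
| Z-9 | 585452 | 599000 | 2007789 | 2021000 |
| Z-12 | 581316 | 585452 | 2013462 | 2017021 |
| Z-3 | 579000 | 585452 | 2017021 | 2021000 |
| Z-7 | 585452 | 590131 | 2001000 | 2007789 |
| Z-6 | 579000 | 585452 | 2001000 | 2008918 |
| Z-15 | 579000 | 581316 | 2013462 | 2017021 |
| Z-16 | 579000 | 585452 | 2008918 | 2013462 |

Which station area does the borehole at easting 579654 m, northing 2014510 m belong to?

Z-15

The point has easting = 579654 and northing = 2014510.
Only Z-15 satisfies 579000 ≤ easting ≤ 581316 and 2013462 ≤ northing ≤ 2017021.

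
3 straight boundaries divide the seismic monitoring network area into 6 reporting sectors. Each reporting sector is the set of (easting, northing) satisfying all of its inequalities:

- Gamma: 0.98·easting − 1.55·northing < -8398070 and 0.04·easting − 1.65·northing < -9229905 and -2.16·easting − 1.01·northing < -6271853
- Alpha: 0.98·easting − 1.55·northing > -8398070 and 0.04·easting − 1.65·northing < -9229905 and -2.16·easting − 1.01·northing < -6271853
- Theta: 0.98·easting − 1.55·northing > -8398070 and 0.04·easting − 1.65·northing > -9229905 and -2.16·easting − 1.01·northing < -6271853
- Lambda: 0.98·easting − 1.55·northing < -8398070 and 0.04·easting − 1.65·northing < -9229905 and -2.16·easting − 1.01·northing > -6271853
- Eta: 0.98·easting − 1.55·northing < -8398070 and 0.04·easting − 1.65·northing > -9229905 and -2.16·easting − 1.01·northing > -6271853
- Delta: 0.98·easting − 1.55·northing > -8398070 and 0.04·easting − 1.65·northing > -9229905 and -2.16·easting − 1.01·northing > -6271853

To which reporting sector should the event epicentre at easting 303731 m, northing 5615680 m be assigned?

0.98·303731 − 1.55·5615680 = -8406647.620, which is < -8398070
0.04·303731 − 1.65·5615680 = -9253722.760, which is < -9229905
-2.16·303731 − 1.01·5615680 = -6327895.760, which is < -6271853
This sign pattern matches Gamma.

Gamma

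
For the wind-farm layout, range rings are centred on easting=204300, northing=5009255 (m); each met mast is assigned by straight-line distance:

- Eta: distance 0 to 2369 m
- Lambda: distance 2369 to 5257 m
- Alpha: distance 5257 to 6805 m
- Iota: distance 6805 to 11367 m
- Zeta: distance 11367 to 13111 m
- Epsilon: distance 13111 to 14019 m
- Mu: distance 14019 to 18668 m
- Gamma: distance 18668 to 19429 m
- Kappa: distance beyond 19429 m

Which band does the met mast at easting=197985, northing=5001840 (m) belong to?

Distance = √((197985−204300)² + (5001840−5009255)²) = √(39879225.000 + 54982225.000) = 9739.684 m.
6805 ≤ 9739.684 < 11367 → Iota.

Iota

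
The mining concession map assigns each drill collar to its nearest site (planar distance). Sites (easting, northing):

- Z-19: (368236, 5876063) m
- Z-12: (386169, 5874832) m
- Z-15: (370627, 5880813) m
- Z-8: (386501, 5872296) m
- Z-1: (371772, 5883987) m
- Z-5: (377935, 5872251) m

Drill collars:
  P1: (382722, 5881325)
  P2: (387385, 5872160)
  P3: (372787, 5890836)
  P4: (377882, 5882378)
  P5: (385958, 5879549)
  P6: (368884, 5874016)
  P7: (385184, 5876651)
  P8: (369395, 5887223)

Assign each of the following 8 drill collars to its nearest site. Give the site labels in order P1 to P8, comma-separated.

Z-12, Z-8, Z-1, Z-1, Z-12, Z-19, Z-12, Z-1

P1 → Z-12 (d²=54040858.00)
P2 → Z-8 (d²=799952.00)
P3 → Z-1 (d²=47939026.00)
P4 → Z-1 (d²=39920981.00)
P5 → Z-12 (d²=22294610.00)
P6 → Z-19 (d²=4610113.00)
P7 → Z-12 (d²=4278986.00)
P8 → Z-1 (d²=16121825.00)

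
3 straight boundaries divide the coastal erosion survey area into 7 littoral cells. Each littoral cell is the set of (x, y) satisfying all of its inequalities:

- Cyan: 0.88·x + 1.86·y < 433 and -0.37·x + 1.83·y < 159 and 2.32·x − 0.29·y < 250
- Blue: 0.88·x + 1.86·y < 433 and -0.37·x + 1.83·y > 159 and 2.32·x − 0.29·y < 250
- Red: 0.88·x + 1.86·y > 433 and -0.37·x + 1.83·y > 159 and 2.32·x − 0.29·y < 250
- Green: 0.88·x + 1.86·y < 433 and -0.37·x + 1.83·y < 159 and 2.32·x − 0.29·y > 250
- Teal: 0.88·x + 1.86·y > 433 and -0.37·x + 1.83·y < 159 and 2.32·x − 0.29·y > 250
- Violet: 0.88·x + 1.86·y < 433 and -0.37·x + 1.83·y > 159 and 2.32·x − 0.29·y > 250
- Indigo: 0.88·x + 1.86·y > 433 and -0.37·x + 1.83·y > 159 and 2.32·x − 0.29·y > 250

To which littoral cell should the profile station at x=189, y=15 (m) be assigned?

Green

0.88·189 + 1.86·15 = 194.220, which is < 433
-0.37·189 + 1.83·15 = -42.480, which is < 159
2.32·189 − 0.29·15 = 434.130, which is > 250
This sign pattern matches Green.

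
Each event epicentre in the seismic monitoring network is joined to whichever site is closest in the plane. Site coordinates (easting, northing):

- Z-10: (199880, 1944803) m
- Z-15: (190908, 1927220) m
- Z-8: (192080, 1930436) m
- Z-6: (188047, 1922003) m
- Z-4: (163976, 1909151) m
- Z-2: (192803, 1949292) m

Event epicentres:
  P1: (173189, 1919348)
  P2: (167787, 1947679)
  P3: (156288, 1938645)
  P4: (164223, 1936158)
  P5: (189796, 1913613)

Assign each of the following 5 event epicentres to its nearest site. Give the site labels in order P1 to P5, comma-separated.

Z-4, Z-2, Z-4, Z-4, Z-6

P1 → Z-4 (d²=188858178.00)
P2 → Z-2 (d²=628402025.00)
P3 → Z-4 (d²=929001380.00)
P4 → Z-4 (d²=729439058.00)
P5 → Z-6 (d²=73451101.00)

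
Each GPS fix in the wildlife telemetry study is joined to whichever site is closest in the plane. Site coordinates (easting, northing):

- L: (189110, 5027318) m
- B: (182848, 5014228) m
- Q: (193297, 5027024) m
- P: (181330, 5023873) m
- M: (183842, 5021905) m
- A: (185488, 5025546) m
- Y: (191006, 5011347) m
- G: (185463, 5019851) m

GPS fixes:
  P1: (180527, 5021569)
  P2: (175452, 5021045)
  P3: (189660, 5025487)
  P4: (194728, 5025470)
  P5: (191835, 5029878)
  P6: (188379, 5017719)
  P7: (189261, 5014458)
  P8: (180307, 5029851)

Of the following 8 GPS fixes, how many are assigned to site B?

0

P1 → P
P2 → P
P3 → L
P4 → Q
P5 → Q
P6 → G
P7 → Y
P8 → P
0 of the 8 go to B.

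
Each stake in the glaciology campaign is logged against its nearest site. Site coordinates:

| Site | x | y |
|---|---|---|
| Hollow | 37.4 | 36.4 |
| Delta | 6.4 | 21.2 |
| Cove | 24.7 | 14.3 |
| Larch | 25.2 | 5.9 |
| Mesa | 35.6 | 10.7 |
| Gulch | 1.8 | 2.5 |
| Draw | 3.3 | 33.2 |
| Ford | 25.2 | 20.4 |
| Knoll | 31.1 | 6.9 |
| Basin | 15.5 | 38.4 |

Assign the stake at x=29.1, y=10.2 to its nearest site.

Squared distances to each site:
Hollow: 755.330; Delta: 636.290; Cove: 36.170; Larch: 33.700; Mesa: 42.500; Gulch: 804.580; Draw: 1194.640; Ford: 119.250; Knoll: 14.890; Basin: 980.200.
Minimum at Knoll.

Knoll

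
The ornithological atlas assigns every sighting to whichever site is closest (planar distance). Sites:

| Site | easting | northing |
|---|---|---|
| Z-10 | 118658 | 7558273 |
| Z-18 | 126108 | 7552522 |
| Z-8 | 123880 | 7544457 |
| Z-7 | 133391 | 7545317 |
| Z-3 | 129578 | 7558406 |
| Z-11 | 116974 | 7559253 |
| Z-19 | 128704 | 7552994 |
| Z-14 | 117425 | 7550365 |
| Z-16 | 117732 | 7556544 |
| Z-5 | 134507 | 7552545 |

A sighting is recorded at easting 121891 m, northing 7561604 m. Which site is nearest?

Z-10

Squared distances to each site:
Z-10: 21547850.000; Z-18: 100265813.000; Z-8: 297975730.000; Z-7: 397516369.000; Z-3: 69317173.000; Z-11: 29704090.000; Z-19: 120549069.000; Z-14: 146260277.000; Z-16: 42900881.000; Z-5: 241228937.000.
Minimum at Z-10.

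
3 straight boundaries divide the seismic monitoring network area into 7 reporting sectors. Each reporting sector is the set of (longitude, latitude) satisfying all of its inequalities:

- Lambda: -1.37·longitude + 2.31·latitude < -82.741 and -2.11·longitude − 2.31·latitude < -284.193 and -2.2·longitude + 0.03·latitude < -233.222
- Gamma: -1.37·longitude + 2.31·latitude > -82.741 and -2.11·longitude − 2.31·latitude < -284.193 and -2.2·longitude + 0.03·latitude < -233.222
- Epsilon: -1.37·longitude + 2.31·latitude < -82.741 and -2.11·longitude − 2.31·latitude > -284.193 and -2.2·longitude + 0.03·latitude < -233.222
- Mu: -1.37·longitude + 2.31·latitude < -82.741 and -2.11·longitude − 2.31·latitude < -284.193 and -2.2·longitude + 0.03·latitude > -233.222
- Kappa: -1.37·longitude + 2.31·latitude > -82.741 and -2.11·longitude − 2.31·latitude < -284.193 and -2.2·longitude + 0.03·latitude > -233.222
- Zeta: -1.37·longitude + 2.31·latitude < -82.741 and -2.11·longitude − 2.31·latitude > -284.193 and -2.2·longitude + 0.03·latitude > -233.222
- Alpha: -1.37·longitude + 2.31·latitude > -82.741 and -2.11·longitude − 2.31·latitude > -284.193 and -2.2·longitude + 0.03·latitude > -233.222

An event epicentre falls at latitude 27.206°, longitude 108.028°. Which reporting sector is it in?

Lambda

-1.37·108.028 + 2.31·27.206 = -85.153, which is < -82.741
-2.11·108.028 − 2.31·27.206 = -290.785, which is < -284.193
-2.2·108.028 + 0.03·27.206 = -236.845, which is < -233.222
This sign pattern matches Lambda.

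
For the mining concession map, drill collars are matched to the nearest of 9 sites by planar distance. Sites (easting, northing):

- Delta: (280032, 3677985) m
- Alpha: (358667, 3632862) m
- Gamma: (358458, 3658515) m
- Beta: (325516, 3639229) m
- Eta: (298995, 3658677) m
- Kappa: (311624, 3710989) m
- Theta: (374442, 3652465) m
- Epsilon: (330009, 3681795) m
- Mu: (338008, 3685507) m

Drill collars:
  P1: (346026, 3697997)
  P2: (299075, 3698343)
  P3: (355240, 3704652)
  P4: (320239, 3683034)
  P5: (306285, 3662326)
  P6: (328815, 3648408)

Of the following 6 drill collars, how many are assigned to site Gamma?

P1 → Mu
P2 → Kappa
P3 → Mu
P4 → Epsilon
P5 → Eta
P6 → Beta
0 of the 6 go to Gamma.

0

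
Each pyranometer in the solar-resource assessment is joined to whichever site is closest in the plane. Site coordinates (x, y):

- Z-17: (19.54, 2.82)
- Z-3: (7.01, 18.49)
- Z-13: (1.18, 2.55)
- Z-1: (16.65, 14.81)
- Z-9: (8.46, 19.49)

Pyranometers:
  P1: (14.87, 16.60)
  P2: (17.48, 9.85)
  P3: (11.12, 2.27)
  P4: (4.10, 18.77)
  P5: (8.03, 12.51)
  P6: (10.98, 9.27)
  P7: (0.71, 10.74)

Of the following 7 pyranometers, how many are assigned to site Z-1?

P1 → Z-1
P2 → Z-1
P3 → Z-17
P4 → Z-3
P5 → Z-3
P6 → Z-1
P7 → Z-13
3 of the 7 go to Z-1.

3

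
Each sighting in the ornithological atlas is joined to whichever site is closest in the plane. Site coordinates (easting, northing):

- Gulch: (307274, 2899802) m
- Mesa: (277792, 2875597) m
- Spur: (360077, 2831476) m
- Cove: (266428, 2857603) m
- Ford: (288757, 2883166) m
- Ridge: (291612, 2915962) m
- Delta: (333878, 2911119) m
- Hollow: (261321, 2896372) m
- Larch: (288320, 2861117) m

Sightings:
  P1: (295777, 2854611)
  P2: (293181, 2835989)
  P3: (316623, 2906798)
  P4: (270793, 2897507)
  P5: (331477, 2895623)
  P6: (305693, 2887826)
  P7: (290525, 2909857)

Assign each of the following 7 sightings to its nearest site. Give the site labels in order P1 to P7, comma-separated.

Larch, Larch, Gulch, Hollow, Delta, Gulch, Ridge

P1 → Larch (d²=97934885.00)
P2 → Larch (d²=655045705.00)
P3 → Gulch (d²=136347817.00)
P4 → Hollow (d²=91007009.00)
P5 → Delta (d²=245890817.00)
P6 → Gulch (d²=145924137.00)
P7 → Ridge (d²=38452594.00)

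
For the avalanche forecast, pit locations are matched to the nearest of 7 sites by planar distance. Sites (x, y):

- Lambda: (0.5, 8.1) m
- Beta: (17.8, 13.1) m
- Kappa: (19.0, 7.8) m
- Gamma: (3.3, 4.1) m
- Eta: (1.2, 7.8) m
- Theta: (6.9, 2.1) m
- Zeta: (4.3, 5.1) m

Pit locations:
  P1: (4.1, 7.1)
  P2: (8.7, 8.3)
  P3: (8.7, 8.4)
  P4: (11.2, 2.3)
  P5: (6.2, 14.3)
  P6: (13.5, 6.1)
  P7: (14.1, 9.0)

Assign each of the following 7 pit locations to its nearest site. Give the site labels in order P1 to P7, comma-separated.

P1 → Zeta (d²=4.04)
P2 → Zeta (d²=29.60)
P3 → Zeta (d²=30.25)
P4 → Theta (d²=18.53)
P5 → Eta (d²=67.25)
P6 → Kappa (d²=33.14)
P7 → Kappa (d²=25.45)

Zeta, Zeta, Zeta, Theta, Eta, Kappa, Kappa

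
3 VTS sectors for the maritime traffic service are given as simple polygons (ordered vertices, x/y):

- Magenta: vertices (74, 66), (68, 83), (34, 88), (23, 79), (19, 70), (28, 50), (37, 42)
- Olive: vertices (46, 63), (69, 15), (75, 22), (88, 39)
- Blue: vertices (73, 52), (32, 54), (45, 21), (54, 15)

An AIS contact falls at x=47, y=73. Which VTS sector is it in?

Magenta

Cast a ray rightward from (47, 73). For each polygon, the edges (by vertex number in listed order) whose endpoints lie on opposite sides of y = 73, where each meets that height, and whether that is right or left of the point:
Magenta: 1–2 at x≈71.5 (right), 4–5 at x≈20.3 (left) → 1 crossing.
Olive: no edge straddles that height → 0 crossings.
Blue: no edge straddles that height → 0 crossings.
Only Magenta has an odd count, so the point is inside Magenta.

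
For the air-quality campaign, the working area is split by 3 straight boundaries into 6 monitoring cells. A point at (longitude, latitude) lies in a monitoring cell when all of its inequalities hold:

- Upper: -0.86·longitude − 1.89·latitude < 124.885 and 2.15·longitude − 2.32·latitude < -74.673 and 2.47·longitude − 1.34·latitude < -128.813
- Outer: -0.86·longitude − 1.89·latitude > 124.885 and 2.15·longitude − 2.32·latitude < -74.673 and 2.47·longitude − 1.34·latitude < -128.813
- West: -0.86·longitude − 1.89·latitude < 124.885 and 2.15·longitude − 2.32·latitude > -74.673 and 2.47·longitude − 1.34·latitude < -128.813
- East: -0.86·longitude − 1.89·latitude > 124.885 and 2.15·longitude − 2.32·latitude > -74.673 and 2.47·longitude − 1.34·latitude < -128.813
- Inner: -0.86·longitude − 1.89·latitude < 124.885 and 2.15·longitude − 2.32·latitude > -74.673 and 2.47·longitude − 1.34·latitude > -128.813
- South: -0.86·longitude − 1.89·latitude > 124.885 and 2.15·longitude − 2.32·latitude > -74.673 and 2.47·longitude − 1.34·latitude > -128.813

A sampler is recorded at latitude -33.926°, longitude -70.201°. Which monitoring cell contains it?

Inner

-0.86·-70.201 − 1.89·-33.926 = 124.493, which is < 124.885
2.15·-70.201 − 2.32·-33.926 = -72.224, which is > -74.673
2.47·-70.201 − 1.34·-33.926 = -127.936, which is > -128.813
This sign pattern matches Inner.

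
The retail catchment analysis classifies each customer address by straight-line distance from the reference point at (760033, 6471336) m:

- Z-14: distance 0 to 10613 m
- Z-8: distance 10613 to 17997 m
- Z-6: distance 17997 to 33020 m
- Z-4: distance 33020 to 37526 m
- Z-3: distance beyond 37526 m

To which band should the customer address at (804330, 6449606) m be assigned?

Z-3

Distance = √((804330−760033)² + (6449606−6471336)²) = √(1962224209.000 + 472192900.000) = 49339.813 m.
37526 ≤ 49339.813 < ∞ → Z-3.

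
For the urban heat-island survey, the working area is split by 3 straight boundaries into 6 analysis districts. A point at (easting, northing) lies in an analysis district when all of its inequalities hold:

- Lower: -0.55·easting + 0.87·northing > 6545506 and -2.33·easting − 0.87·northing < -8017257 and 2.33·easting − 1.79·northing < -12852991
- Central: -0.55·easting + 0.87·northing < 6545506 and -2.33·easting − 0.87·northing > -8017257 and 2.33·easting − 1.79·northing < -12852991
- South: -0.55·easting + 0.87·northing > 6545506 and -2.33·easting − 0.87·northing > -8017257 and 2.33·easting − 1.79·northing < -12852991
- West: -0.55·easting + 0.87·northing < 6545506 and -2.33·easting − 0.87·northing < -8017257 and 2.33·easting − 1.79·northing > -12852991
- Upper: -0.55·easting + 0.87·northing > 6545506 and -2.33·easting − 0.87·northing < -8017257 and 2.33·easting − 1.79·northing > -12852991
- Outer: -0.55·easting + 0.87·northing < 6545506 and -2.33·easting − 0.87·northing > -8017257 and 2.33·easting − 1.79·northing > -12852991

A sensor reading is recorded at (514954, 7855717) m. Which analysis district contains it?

Lower

-0.55·514954 + 0.87·7855717 = 6551249.090, which is > 6545506
-2.33·514954 − 0.87·7855717 = -8034316.610, which is < -8017257
2.33·514954 − 1.79·7855717 = -12861890.610, which is < -12852991
This sign pattern matches Lower.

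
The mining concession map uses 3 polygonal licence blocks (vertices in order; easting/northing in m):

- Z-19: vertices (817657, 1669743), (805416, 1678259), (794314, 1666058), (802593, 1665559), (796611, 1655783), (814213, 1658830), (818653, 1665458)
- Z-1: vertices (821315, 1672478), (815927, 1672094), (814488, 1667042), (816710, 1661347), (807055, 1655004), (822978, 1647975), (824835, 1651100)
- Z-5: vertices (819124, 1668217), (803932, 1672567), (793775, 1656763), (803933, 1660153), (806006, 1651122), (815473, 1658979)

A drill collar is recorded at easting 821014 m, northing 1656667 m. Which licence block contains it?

Z-1

Cast a ray rightward from (821014, 1656667). For each polygon, the edges (by vertex number in listed order) whose endpoints lie on opposite sides of northing = 1656667, where each meets that height, and whether that is right or left of the point:
Z-19: 4–5 at easting≈797151.9 (left), 5–6 at easting≈801717.7 (left) → 0 crossings.
Z-1: 4–5 at easting≈809586.3 (left), 7–1 at easting≈823918.4 (right) → 1 crossing.
Z-5: 4–5 at easting≈804733.2 (left), 5–6 at easting≈812687.2 (left) → 0 crossings.
Only Z-1 has an odd count, so the point is inside Z-1.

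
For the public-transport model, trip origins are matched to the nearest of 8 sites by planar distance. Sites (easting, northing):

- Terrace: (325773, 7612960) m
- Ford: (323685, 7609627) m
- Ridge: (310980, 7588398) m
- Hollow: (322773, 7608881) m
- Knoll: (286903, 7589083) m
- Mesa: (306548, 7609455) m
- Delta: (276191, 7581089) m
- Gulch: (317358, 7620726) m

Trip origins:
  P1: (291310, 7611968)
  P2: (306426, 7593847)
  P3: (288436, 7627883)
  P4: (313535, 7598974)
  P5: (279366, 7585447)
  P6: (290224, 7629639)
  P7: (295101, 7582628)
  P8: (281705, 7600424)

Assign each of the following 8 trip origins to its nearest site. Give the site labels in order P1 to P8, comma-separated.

P1 → Mesa (d²=238511813.00)
P2 → Ridge (d²=50430517.00)
P3 → Mesa (d²=667635728.00)
P4 → Ridge (d²=118379801.00)
P5 → Delta (d²=29072789.00)
P6 → Mesa (d²=673866832.00)
P7 → Knoll (d²=108874229.00)
P8 → Knoll (d²=155637485.00)

Mesa, Ridge, Mesa, Ridge, Delta, Mesa, Knoll, Knoll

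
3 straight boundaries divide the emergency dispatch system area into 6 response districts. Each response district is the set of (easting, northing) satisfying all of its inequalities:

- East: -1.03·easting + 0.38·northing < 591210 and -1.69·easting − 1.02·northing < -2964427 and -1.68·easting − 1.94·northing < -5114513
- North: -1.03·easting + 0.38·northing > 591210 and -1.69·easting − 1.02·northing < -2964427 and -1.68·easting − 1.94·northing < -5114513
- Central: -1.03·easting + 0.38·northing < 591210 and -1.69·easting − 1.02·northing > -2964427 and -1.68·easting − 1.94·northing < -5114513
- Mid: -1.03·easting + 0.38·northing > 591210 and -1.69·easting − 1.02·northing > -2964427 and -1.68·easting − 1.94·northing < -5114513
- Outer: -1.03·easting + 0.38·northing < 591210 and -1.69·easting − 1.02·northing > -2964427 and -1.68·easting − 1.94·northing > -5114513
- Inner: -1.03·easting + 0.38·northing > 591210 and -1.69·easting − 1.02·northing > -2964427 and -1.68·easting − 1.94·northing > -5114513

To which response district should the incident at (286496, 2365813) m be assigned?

Inner

-1.03·286496 + 0.38·2365813 = 603918.060, which is > 591210
-1.69·286496 − 1.02·2365813 = -2897307.500, which is > -2964427
-1.68·286496 − 1.94·2365813 = -5070990.500, which is > -5114513
This sign pattern matches Inner.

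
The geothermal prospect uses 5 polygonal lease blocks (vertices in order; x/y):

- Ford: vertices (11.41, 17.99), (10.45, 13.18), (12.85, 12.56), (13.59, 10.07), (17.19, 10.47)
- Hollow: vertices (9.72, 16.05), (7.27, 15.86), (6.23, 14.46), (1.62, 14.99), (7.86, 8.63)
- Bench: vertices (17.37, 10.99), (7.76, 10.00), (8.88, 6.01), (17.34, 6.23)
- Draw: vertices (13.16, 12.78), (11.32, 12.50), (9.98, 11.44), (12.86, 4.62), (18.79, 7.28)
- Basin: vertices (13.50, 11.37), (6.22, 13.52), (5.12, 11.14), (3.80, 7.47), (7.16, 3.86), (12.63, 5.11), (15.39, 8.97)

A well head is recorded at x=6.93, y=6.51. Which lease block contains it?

Cast a ray rightward from (6.93, 6.51). For each polygon, the edges (by vertex number in listed order) whose endpoints lie on opposite sides of y = 6.51, where each meets that height, and whether that is right or left of the point:
Ford: no edge straddles that height → 0 crossings.
Hollow: no edge straddles that height → 0 crossings.
Bench: 2–3 at x≈8.740 (right), 4–1 at x≈17.342 (right) → 2 crossings.
Draw: 3–4 at x≈12.062 (right), 4–5 at x≈17.073 (right) → 2 crossings.
Basin: 4–5 at x≈4.694 (left), 6–7 at x≈13.631 (right) → 1 crossing.
Only Basin has an odd count, so the point is inside Basin.

Basin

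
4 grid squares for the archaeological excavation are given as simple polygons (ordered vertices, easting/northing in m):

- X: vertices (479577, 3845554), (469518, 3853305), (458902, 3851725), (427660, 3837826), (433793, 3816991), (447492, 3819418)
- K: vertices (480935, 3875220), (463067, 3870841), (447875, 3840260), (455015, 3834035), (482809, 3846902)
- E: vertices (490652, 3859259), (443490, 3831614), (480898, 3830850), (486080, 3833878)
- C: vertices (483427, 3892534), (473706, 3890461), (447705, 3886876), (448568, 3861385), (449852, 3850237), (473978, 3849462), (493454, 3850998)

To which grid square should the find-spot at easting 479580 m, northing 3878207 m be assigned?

Cast a ray rightward from (479580, 3878207). For each polygon, the edges (by vertex number in listed order) whose endpoints lie on opposite sides of northing = 3878207, where each meets that height, and whether that is right or left of the point:
X: no edge straddles that height → 0 crossings.
K: no edge straddles that height → 0 crossings.
E: no edge straddles that height → 0 crossings.
C: 3–4 at easting≈447998.5 (left), 7–1 at easting≈486885.6 (right) → 1 crossing.
Only C has an odd count, so the point is inside C.

C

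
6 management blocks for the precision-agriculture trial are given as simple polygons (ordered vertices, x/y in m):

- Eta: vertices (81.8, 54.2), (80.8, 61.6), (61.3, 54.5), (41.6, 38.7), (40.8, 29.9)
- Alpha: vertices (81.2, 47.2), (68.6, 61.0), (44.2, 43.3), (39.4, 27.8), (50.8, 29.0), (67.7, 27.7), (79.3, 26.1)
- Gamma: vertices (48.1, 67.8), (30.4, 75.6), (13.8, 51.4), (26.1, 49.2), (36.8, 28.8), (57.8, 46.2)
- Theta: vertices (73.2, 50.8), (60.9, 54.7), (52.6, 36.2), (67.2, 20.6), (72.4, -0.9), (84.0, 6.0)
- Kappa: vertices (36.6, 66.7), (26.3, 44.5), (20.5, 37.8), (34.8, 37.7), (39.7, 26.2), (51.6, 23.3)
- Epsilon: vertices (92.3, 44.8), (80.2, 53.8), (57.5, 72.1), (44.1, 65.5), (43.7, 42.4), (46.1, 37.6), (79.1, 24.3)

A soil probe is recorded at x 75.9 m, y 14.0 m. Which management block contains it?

Cast a ray rightward from (75.9, 14.0). For each polygon, the edges (by vertex number in listed order) whose endpoints lie on opposite sides of y = 14.0, where each meets that height, and whether that is right or left of the point:
Eta: no edge straddles that height → 0 crossings.
Alpha: no edge straddles that height → 0 crossings.
Gamma: no edge straddles that height → 0 crossings.
Theta: 4–5 at x≈68.80 (left), 6–1 at x≈82.07 (right) → 1 crossing.
Kappa: no edge straddles that height → 0 crossings.
Epsilon: no edge straddles that height → 0 crossings.
Only Theta has an odd count, so the point is inside Theta.

Theta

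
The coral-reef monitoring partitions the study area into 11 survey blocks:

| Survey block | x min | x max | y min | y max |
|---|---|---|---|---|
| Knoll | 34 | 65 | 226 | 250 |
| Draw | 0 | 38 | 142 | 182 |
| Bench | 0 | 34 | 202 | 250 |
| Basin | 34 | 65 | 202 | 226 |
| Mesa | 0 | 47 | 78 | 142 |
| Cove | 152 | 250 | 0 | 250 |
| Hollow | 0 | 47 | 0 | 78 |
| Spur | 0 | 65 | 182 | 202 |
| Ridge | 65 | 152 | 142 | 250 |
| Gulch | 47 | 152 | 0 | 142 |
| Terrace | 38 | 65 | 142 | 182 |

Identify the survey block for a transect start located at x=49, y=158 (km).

Terrace

The point has x = 49 and y = 158.
Only Terrace satisfies 38 ≤ x ≤ 65 and 142 ≤ y ≤ 182.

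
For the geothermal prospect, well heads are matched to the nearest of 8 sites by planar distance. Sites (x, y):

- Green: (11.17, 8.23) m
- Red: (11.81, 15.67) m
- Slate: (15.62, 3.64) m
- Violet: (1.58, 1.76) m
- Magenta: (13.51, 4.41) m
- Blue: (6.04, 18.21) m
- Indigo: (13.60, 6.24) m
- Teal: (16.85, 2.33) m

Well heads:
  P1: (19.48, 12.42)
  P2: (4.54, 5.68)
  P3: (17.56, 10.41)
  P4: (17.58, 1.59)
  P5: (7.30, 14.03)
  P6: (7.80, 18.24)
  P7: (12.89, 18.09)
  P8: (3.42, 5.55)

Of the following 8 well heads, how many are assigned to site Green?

0

P1 → Red
P2 → Violet
P3 → Indigo
P4 → Teal
P5 → Blue
P6 → Blue
P7 → Red
P8 → Violet
0 of the 8 go to Green.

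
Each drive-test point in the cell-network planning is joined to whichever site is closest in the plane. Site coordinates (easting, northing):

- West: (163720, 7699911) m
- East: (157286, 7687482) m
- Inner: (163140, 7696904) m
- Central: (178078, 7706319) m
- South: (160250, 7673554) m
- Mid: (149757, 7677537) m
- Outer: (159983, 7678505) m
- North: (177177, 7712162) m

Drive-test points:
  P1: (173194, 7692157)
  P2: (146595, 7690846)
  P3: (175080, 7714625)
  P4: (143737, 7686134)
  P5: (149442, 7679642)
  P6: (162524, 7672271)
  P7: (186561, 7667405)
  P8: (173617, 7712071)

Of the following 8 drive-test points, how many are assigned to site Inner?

P1 → Inner
P2 → East
P3 → North
P4 → Mid
P5 → Mid
P6 → South
P7 → South
P8 → North
1 of the 8 goes to Inner.

1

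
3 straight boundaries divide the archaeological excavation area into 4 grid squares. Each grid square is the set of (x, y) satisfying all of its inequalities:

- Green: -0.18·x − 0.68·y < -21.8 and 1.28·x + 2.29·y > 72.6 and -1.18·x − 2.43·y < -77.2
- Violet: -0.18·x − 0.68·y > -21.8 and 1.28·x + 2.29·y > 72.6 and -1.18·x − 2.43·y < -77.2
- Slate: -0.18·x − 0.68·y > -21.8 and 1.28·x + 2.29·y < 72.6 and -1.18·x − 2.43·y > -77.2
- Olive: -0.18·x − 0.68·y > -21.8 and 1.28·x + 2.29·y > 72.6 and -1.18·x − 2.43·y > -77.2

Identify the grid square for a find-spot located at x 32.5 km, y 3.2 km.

-0.18·32.5 − 0.68·3.2 = -8.026, which is > -21.8
1.28·32.5 + 2.29·3.2 = 48.928, which is < 72.6
-1.18·32.5 − 2.43·3.2 = -46.126, which is > -77.2
This sign pattern matches Slate.

Slate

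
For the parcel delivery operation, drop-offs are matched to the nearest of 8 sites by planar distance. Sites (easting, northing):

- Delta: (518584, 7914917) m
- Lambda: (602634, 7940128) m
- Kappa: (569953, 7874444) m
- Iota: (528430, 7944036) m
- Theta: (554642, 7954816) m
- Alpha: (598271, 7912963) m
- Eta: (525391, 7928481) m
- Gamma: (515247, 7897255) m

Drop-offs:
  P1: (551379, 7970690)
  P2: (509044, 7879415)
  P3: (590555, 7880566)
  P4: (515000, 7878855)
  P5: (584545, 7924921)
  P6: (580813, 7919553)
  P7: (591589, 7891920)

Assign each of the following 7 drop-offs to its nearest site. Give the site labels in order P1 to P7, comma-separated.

Theta, Gamma, Kappa, Gamma, Alpha, Alpha, Alpha

P1 → Theta (d²=262631045.00)
P2 → Gamma (d²=356742809.00)
P3 → Kappa (d²=461921288.00)
P4 → Gamma (d²=338621009.00)
P5 → Alpha (d²=331396840.00)
P6 → Alpha (d²=348209864.00)
P7 → Alpha (d²=487456973.00)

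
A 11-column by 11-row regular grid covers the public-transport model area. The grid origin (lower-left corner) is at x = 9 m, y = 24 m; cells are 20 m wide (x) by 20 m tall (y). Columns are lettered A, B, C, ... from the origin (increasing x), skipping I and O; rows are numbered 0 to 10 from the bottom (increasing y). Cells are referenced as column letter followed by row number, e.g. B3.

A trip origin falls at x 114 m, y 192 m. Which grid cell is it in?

F8

Column index: ⌊(114 − 9) / 20⌋ = ⌊5.250⌋ = 5 → column F
Row offset from origin: ⌊(192 − 24) / 20⌋ = ⌊8.400⌋ = 8 → row 8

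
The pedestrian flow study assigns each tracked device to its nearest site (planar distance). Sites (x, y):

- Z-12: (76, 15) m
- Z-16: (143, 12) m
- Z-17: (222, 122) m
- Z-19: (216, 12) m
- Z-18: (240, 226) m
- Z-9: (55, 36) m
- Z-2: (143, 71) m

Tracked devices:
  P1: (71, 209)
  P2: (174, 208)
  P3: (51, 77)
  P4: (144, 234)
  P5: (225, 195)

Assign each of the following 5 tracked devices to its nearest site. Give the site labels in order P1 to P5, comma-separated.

P1 → Z-2 (d²=24228.00)
P2 → Z-18 (d²=4680.00)
P3 → Z-9 (d²=1697.00)
P4 → Z-18 (d²=9280.00)
P5 → Z-18 (d²=1186.00)

Z-2, Z-18, Z-9, Z-18, Z-18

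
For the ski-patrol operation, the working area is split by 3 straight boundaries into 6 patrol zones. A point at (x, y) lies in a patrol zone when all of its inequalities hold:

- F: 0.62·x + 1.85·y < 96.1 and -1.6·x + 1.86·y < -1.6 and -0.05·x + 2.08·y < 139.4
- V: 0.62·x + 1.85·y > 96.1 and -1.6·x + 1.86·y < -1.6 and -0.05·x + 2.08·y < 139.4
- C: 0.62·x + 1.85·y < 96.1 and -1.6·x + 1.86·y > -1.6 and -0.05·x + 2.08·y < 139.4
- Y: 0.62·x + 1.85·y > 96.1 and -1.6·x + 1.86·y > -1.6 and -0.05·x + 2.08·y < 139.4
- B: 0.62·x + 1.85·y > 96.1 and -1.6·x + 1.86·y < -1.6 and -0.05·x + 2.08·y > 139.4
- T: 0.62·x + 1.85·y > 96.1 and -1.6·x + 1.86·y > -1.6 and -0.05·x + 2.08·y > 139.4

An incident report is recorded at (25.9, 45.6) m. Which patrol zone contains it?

Y

0.62·25.9 + 1.85·45.6 = 100.418, which is > 96.1
-1.6·25.9 + 1.86·45.6 = 43.376, which is > -1.6
-0.05·25.9 + 2.08·45.6 = 93.553, which is < 139.4
This sign pattern matches Y.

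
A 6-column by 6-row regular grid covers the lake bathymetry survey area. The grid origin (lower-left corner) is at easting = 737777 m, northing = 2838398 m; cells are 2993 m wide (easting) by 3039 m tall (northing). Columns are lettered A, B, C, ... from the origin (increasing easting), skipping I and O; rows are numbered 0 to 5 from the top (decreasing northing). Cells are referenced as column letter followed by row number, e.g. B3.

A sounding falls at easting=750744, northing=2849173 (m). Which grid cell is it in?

E2

Column index: ⌊(750744 − 737777) / 2993⌋ = ⌊4.332⌋ = 4 → column E
Row offset from origin: ⌊(2849173 − 2838398) / 3039⌋ = ⌊3.546⌋ = 3 → row 2 (counted from top)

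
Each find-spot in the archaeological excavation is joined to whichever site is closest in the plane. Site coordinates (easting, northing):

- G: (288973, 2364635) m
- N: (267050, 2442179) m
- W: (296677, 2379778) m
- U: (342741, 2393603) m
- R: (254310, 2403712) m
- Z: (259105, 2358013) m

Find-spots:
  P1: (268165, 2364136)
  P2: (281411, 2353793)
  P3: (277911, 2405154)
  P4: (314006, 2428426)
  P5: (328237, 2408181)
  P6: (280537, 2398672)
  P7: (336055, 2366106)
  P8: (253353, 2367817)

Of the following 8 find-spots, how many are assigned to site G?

P1 → Z
P2 → G
P3 → R
P4 → U
P5 → U
P6 → W
P7 → U
P8 → Z
1 of the 8 goes to G.

1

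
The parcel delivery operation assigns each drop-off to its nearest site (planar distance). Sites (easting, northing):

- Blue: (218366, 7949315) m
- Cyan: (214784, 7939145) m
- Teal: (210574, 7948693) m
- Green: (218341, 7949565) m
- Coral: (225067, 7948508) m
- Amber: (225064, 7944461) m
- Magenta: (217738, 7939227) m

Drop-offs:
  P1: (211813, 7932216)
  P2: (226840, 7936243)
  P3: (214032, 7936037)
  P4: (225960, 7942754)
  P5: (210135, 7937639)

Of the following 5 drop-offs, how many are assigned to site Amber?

P1 → Cyan
P2 → Amber
P3 → Cyan
P4 → Amber
P5 → Cyan
2 of the 5 go to Amber.

2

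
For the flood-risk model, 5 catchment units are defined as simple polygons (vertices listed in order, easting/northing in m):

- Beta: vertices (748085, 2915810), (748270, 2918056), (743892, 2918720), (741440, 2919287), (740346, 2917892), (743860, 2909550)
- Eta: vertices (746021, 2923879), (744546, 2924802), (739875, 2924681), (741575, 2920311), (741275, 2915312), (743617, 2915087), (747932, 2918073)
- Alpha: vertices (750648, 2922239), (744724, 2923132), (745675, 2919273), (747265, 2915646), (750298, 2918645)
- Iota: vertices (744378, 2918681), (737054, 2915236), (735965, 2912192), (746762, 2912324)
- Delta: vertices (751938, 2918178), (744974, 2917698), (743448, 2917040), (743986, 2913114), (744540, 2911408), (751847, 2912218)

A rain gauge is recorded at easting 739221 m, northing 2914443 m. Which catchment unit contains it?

Cast a ray rightward from (739221, 2914443). For each polygon, the edges (by vertex number in listed order) whose endpoints lie on opposite sides of northing = 2914443, where each meets that height, and whether that is right or left of the point:
Beta: 5–6 at easting≈741798.9 (right), 6–1 at easting≈747162.4 (right) → 2 crossings.
Eta: no edge straddles that height → 0 crossings.
Alpha: no edge straddles that height → 0 crossings.
Iota: 2–3 at easting≈736770.3 (left), 4–1 at easting≈745967.3 (right) → 1 crossing.
Delta: 3–4 at easting≈743803.9 (right), 6–1 at easting≈751881.0 (right) → 2 crossings.
Only Iota has an odd count, so the point is inside Iota.

Iota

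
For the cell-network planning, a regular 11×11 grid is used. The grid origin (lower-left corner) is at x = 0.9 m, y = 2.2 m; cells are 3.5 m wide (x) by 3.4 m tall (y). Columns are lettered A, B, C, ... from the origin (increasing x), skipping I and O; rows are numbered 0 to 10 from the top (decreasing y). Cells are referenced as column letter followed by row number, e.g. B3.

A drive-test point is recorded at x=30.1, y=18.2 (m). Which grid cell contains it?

Column index: ⌊(30.1 − 0.9) / 3.5⌋ = ⌊8.343⌋ = 8 → column J
Row offset from origin: ⌊(18.2 − 2.2) / 3.4⌋ = ⌊4.706⌋ = 4 → row 6 (counted from top)

J6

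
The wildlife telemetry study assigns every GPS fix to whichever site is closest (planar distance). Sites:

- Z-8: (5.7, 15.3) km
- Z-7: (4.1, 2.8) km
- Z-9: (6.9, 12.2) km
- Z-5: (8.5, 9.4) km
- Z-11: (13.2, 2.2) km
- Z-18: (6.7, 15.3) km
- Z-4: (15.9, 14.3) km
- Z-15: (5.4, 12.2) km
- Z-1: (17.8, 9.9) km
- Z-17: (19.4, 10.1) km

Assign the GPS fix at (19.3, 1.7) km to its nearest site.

Z-11

Squared distances to each site:
Z-8: 369.920; Z-7: 232.250; Z-9: 264.010; Z-5: 175.930; Z-11: 37.460; Z-18: 343.720; Z-4: 170.320; Z-15: 303.460; Z-1: 69.490; Z-17: 70.570.
Minimum at Z-11.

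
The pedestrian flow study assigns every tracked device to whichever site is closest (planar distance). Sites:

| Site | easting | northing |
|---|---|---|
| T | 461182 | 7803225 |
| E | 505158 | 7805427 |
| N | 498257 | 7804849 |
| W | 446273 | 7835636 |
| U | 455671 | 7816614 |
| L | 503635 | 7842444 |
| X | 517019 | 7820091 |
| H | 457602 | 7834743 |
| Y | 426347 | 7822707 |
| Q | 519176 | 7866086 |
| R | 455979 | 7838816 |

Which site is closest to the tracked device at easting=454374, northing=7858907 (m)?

R

Squared distances to each site:
T: 3146833988.000; E: 5439125056.000; N: 4847985053.000; W: 607165642.000; U: 1790380058.000; L: 2697676490.000; X: 5431077881.000; H: 594318880.000; Y: 2095952729.000; Q: 4250837245.000; R: 406224306.000.
Minimum at R.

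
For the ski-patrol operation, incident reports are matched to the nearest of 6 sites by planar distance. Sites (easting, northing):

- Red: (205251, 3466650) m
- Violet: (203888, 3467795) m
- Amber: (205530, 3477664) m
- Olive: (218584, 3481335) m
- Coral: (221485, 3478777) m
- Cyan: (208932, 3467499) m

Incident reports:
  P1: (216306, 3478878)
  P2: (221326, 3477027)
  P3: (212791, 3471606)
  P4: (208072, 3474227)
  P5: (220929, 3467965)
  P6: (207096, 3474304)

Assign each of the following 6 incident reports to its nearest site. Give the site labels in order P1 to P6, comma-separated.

P1 → Olive (d²=11226133.00)
P2 → Coral (d²=3087781.00)
P3 → Cyan (d²=31759330.00)
P4 → Amber (d²=18274733.00)
P5 → Coral (d²=117208480.00)
P6 → Amber (d²=13741956.00)

Olive, Coral, Cyan, Amber, Coral, Amber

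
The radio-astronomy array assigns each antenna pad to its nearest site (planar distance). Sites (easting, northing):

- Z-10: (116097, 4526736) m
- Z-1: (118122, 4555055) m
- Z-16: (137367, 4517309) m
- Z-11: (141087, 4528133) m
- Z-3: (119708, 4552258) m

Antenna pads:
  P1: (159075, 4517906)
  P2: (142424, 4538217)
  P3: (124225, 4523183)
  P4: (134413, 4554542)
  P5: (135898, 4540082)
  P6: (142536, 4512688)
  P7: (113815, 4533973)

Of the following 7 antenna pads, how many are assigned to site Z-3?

P1 → Z-11
P2 → Z-11
P3 → Z-10
P4 → Z-3
P5 → Z-11
P6 → Z-16
P7 → Z-10
1 of the 7 goes to Z-3.

1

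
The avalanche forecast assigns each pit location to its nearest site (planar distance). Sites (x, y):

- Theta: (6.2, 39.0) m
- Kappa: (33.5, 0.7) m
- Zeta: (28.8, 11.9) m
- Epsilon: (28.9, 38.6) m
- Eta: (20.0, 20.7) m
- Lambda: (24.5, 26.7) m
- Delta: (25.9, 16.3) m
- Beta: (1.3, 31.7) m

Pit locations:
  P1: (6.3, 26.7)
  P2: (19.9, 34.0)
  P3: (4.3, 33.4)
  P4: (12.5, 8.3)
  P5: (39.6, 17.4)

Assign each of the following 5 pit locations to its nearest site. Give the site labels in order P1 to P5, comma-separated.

Beta, Lambda, Beta, Eta, Zeta

P1 → Beta (d²=50.00)
P2 → Lambda (d²=74.45)
P3 → Beta (d²=11.89)
P4 → Eta (d²=210.01)
P5 → Zeta (d²=146.89)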